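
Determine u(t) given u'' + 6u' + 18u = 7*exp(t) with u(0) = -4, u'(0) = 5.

Characteristic equation r² + 6r + 18 = 0 has discriminant (6)² - 4·(18) = -36 < 0, so r = -3 ± 3i.
Hence u_h = C1*cos(3*t)*exp(-3*t) + C2*exp(-3*t)*sin(3*t).
Try u_p = A*exp(t). Substituting into the equation and dividing by exp(t) gives A = 7/25, so u_p = 7*exp(t)/25.
General solution: u = 7*exp(t)/25 + C1*cos(3*t)*exp(-3*t) + C2*exp(-3*t)*sin(3*t).
Apply the initial conditions: u(0) = 7/25 + C1 = -4 and u'(0) = 7/25 - 3*C1 + 3*C2 = 5. Solving gives C1 = -107/25, C2 = -203/75.

u = 7*exp(t)/25 - 203*exp(-3*t)*sin(3*t)/75 - 107*cos(3*t)*exp(-3*t)/25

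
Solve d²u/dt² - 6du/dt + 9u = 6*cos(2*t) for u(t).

Characteristic equation r² - 6r + 9 = 0 has discriminant (-6)² - 4·(9) = 0, so r = 3 is a repeated root.
Hence u_h = (C1 + C2*t)*exp(3*t).
Try u_p = A*cos(2*t) + B*sin(2*t). Substituting and equating the coefficients of cos(2t) and sin(2t) gives A = 30/169, B = -72/169, so u_p = -72*sin(2*t)/169 + 30*cos(2*t)/169.

u = -72*sin(2*t)/169 + 30*cos(2*t)/169 + C1*exp(3*t) + C2*t*exp(3*t)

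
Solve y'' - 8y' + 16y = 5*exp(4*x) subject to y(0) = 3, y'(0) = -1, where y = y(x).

y = 3*exp(4*x) - 13*x*exp(4*x) + 5*x**2*exp(4*x)/2

Characteristic equation r² - 8r + 16 = 0 has discriminant (-8)² - 4·(16) = 0, so r = 4 is a repeated root.
Hence y_h = (C1 + C2*x)*exp(4*x).
Since exp(4*x) solves the homogeneous equation (r = 4 is a root of multiplicity 2), multiply the trial by x^2. Try y_p = A*x^2*exp(4*x). Substituting into the equation and dividing by exp(4*x) gives A = 5/2, so y_p = 5*x^2*exp(4*x)/2.
General solution: y = C1*exp(4*x) + 5*x^2*exp(4*x)/2 + C2*x*exp(4*x).
Apply the initial conditions: y(0) = C1 = 3 and y'(0) = C2 + 4*C1 = -1. Solving gives C1 = 3, C2 = -13.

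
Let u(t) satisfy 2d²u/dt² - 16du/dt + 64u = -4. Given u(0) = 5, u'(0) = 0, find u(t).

u = -1/16 - 81*exp(4*t)*sin(4*t)/16 + 81*cos(4*t)*exp(4*t)/16

Divide through by 2: u'' - 8u' + 32u = -2.
Characteristic equation r² - 8r + 32 = 0 has discriminant (-8)² - 4·(32) = -64 < 0, so r = 4 ± 4i.
Hence u_h = C1*cos(4*t)*exp(4*t) + C2*exp(4*t)*sin(4*t).
For the particular solution try u_p = A0. Substituting and matching coefficients of each power of t gives A0 = -1/16, so u_p = -1/16.
General solution: u = -1/16 + C1*cos(4*t)*exp(4*t) + C2*exp(4*t)*sin(4*t).
Apply the initial conditions: u(0) = -1/16 + C1 = 5 and u'(0) = 4*C1 + 4*C2 = 0. Solving gives C1 = 81/16, C2 = -81/16.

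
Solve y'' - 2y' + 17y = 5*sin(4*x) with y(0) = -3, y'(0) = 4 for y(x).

y = sin(4*x)/13 + 8*cos(4*x)/13 - 47*cos(4*x)*exp(x)/13 + 95*exp(x)*sin(4*x)/52

Characteristic equation r² - 2r + 17 = 0 has discriminant (-2)² - 4·(17) = -64 < 0, so r = 1 ± 4i.
Hence y_h = C1*cos(4*x)*exp(x) + C2*exp(x)*sin(4*x).
Try y_p = A*cos(4*x) + B*sin(4*x). Substituting and equating the coefficients of cos(4x) and sin(4x) gives A = 8/13, B = 1/13, so y_p = sin(4*x)/13 + 8*cos(4*x)/13.
General solution: y = sin(4*x)/13 + 8*cos(4*x)/13 + C1*cos(4*x)*exp(x) + C2*exp(x)*sin(4*x).
Apply the initial conditions: y(0) = 8/13 + C1 = -3 and y'(0) = 4/13 + C1 + 4*C2 = 4. Solving gives C1 = -47/13, C2 = 95/52.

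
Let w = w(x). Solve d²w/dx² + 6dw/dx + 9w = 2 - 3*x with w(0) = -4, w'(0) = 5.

w = 4/9 - 40*exp(-3*x)/9 - x/3 - 8*x*exp(-3*x)

Characteristic equation r² + 6r + 9 = 0 has discriminant (6)² - 4·(9) = 0, so r = -3 is a repeated root.
Hence w_h = (C1 + C2*x)*exp(-3*x).
For the particular solution try w_p = A0 + A1*x. Substituting and matching coefficients of each power of x gives A0 = 4/9, A1 = -1/3, so w_p = 4/9 - x/3.
General solution: w = 4/9 - x/3 + C1*exp(-3*x) + C2*x*exp(-3*x).
Apply the initial conditions: w(0) = 4/9 + C1 = -4 and w'(0) = -1/3 + C2 - 3*C1 = 5. Solving gives C1 = -40/9, C2 = -8.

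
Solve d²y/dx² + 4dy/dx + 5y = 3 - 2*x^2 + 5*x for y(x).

Characteristic equation r² + 4r + 5 = 0 has discriminant (4)² - 4·(5) = -4 < 0, so r = -2 ± i.
Hence y_h = C1*cos(x)*exp(-2*x) + C2*exp(-2*x)*sin(x).
For the particular solution try y_p = A0 + A1*x + A2*x^2. Substituting and matching coefficients of each power of x gives A0 = -69/125, A1 = 41/25, A2 = -2/5, so y_p = -69/125 - 2*x^2/5 + 41*x/25.

y = -69/125 - 2*x**2/5 + 41*x/25 + C1*cos(x)*exp(-2*x) + C2*exp(-2*x)*sin(x)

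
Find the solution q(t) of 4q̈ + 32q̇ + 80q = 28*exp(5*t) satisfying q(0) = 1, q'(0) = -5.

q = 7*exp(5*t)/85 - 74*exp(-4*t)*sin(2*t)/85 + 78*cos(2*t)*exp(-4*t)/85

Divide through by 4: q'' + 8q' + 20q = 7*exp(5*t).
Characteristic equation r² + 8r + 20 = 0 has discriminant (8)² - 4·(20) = -16 < 0, so r = -4 ± 2i.
Hence q_h = C1*cos(2*t)*exp(-4*t) + C2*exp(-4*t)*sin(2*t).
Try q_p = A*exp(5*t). Substituting into the equation and dividing by exp(5*t) gives A = 7/85, so q_p = 7*exp(5*t)/85.
General solution: q = 7*exp(5*t)/85 + C1*cos(2*t)*exp(-4*t) + C2*exp(-4*t)*sin(2*t).
Apply the initial conditions: q(0) = 7/85 + C1 = 1 and q'(0) = 7/17 - 4*C1 + 2*C2 = -5. Solving gives C1 = 78/85, C2 = -74/85.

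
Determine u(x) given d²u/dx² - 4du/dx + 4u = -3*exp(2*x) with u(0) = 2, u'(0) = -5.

Characteristic equation r² - 4r + 4 = 0 has discriminant (-4)² - 4·(4) = 0, so r = 2 is a repeated root.
Hence u_h = (C1 + C2*x)*exp(2*x).
Since exp(2*x) solves the homogeneous equation (r = 2 is a root of multiplicity 2), multiply the trial by x^2. Try u_p = A*x^2*exp(2*x). Substituting into the equation and dividing by exp(2*x) gives A = -3/2, so u_p = -3*x^2*exp(2*x)/2.
General solution: u = C1*exp(2*x) - 3*x^2*exp(2*x)/2 + C2*x*exp(2*x).
Apply the initial conditions: u(0) = C1 = 2 and u'(0) = C2 + 2*C1 = -5. Solving gives C1 = 2, C2 = -9.

u = 2*exp(2*x) - 9*x*exp(2*x) - 3*x**2*exp(2*x)/2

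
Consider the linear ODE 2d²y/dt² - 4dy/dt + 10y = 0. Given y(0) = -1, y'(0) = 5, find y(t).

y = -cos(2*t)*exp(t) + 3*exp(t)*sin(2*t)

Divide through by 2: y'' - 2y' + 5y = 0.
Characteristic equation r² - 2r + 5 = 0 has discriminant (-2)² - 4·(5) = -16 < 0, so r = 1 ± 2i.
Hence y_h = C1*cos(2*t)*exp(t) + C2*exp(t)*sin(2*t).
Apply the initial conditions: y(0) = C1 = -1 and y'(0) = C1 + 2*C2 = 5. Solving gives C1 = -1, C2 = 3.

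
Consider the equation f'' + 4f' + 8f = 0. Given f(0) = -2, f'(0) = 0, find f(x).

Characteristic equation r² + 4r + 8 = 0 has discriminant (4)² - 4·(8) = -16 < 0, so r = -2 ± 2i.
Hence f_h = C1*cos(2*x)*exp(-2*x) + C2*exp(-2*x)*sin(2*x).
Apply the initial conditions: f(0) = C1 = -2 and f'(0) = -2*C1 + 2*C2 = 0. Solving gives C1 = -2, C2 = -2.

f = -2*cos(2*x)*exp(-2*x) - 2*exp(-2*x)*sin(2*x)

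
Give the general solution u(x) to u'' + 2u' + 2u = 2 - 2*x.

Characteristic equation r² + 2r + 2 = 0 has discriminant (2)² - 4·(2) = -4 < 0, so r = -1 ± i.
Hence u_h = C1*cos(x)*exp(-x) + C2*exp(-x)*sin(x).
For the particular solution try u_p = A0 + A1*x. Substituting and matching coefficients of each power of x gives A0 = 2, A1 = -1, so u_p = 2 - x.

u = 2 - x + C1*cos(x)*exp(-x) + C2*exp(-x)*sin(x)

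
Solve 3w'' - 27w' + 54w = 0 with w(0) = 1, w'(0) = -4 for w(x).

w = -7*exp(6*x)/3 + 10*exp(3*x)/3

Divide through by 3: w'' - 9w' + 18w = 0.
Characteristic equation r² - 9r + 18 = 0 factors as (r - 3)(r - 6) = 0, so r = 3, 6.
Hence w_h = C1*exp(3*x) + C2*exp(6*x).
Apply the initial conditions: w(0) = C1 + C2 = 1 and w'(0) = 3*C1 + 6*C2 = -4. Solving gives C1 = 10/3, C2 = -7/3.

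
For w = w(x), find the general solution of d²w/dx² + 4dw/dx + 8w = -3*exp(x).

w = -3*exp(x)/13 + C1*cos(2*x)*exp(-2*x) + C2*exp(-2*x)*sin(2*x)

Characteristic equation r² + 4r + 8 = 0 has discriminant (4)² - 4·(8) = -16 < 0, so r = -2 ± 2i.
Hence w_h = C1*cos(2*x)*exp(-2*x) + C2*exp(-2*x)*sin(2*x).
Try w_p = A*exp(x). Substituting into the equation and dividing by exp(x) gives A = -3/13, so w_p = -3*exp(x)/13.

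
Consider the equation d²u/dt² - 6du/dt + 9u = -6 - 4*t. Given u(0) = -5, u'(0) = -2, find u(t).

Characteristic equation r² - 6r + 9 = 0 has discriminant (-6)² - 4·(9) = 0, so r = 3 is a repeated root.
Hence u_h = (C1 + C2*t)*exp(3*t).
For the particular solution try u_p = A0 + A1*t. Substituting and matching coefficients of each power of t gives A0 = -26/27, A1 = -4/9, so u_p = -26/27 - 4*t/9.
General solution: u = -26/27 - 4*t/9 + C1*exp(3*t) + C2*t*exp(3*t).
Apply the initial conditions: u(0) = -26/27 + C1 = -5 and u'(0) = -4/9 + C2 + 3*C1 = -2. Solving gives C1 = -109/27, C2 = 95/9.

u = -26/27 - 109*exp(3*t)/27 - 4*t/9 + 95*t*exp(3*t)/9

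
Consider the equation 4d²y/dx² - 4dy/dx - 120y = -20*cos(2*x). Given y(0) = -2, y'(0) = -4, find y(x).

y = -257*exp(-5*x)/319 - 59*exp(6*x)/44 + sin(2*x)/116 + 17*cos(2*x)/116

Divide through by 4: y'' - y' - 30y = -5*cos(2*x).
Characteristic equation r² - r - 30 = 0 factors as (r + 5)(r - 6) = 0, so r = -5, 6.
Hence y_h = C1*exp(-5*x) + C2*exp(6*x).
Try y_p = A*cos(2*x) + B*sin(2*x). Substituting and equating the coefficients of cos(2x) and sin(2x) gives A = 17/116, B = 1/116, so y_p = sin(2*x)/116 + 17*cos(2*x)/116.
General solution: y = sin(2*x)/116 + 17*cos(2*x)/116 + C1*exp(-5*x) + C2*exp(6*x).
Apply the initial conditions: y(0) = 17/116 + C1 + C2 = -2 and y'(0) = 1/58 - 5*C1 + 6*C2 = -4. Solving gives C1 = -257/319, C2 = -59/44.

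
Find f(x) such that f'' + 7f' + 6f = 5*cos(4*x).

f = -25*cos(4*x)/442 + 35*sin(4*x)/221 + C1*exp(-6*x) + C2*exp(-x)

Characteristic equation r² + 7r + 6 = 0 factors as (r + 6)(r + 1) = 0, so r = -6, -1.
Hence f_h = C1*exp(-6*x) + C2*exp(-x).
Try f_p = A*cos(4*x) + B*sin(4*x). Substituting and equating the coefficients of cos(4x) and sin(4x) gives A = -25/442, B = 35/221, so f_p = -25*cos(4*x)/442 + 35*sin(4*x)/221.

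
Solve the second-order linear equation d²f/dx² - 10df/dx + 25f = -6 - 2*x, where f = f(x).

Characteristic equation r² - 10r + 25 = 0 has discriminant (-10)² - 4·(25) = 0, so r = 5 is a repeated root.
Hence f_h = (C1 + C2*x)*exp(5*x).
For the particular solution try f_p = A0 + A1*x. Substituting and matching coefficients of each power of x gives A0 = -34/125, A1 = -2/25, so f_p = -34/125 - 2*x/25.

f = -34/125 - 2*x/25 + C1*exp(5*x) + C2*x*exp(5*x)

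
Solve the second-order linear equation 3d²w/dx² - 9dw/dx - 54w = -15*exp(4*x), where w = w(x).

w = 5*exp(4*x)/14 + C1*exp(-3*x) + C2*exp(6*x)

Divide through by 3: w'' - 3w' - 18w = -5*exp(4*x).
Characteristic equation r² - 3r - 18 = 0 factors as (r + 3)(r - 6) = 0, so r = -3, 6.
Hence w_h = C1*exp(-3*x) + C2*exp(6*x).
Try w_p = A*exp(4*x). Substituting into the equation and dividing by exp(4*x) gives A = 5/14, so w_p = 5*exp(4*x)/14.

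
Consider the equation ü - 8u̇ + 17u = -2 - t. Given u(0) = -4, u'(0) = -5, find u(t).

Characteristic equation r² - 8r + 17 = 0 has discriminant (-8)² - 4·(17) = -4 < 0, so r = 4 ± i.
Hence u_h = C1*cos(t)*exp(4*t) + C2*exp(4*t)*sin(t).
For the particular solution try u_p = A0 + A1*t. Substituting and matching coefficients of each power of t gives A0 = -42/289, A1 = -1/17, so u_p = -42/289 - t/17.
General solution: u = -42/289 - t/17 + C1*cos(t)*exp(4*t) + C2*exp(4*t)*sin(t).
Apply the initial conditions: u(0) = -42/289 + C1 = -4 and u'(0) = -1/17 + C2 + 4*C1 = -5. Solving gives C1 = -1114/289, C2 = 3028/289.

u = -42/289 - t/17 - 1114*cos(t)*exp(4*t)/289 + 3028*exp(4*t)*sin(t)/289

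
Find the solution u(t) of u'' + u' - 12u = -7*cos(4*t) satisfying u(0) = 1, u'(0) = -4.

Characteristic equation r² + r - 12 = 0 factors as (r + 4)(r - 3) = 0, so r = -4, 3.
Hence u_h = C1*exp(-4*t) + C2*exp(3*t).
Try u_p = A*cos(4*t) + B*sin(4*t). Substituting and equating the coefficients of cos(4t) and sin(4t) gives A = 49/200, B = -7/200, so u_p = -7*sin(4*t)/200 + 49*cos(4*t)/200.
General solution: u = -7*sin(4*t)/200 + 49*cos(4*t)/200 + C1*exp(-4*t) + C2*exp(3*t).
Apply the initial conditions: u(0) = 49/200 + C1 + C2 = 1 and u'(0) = -7/50 - 4*C1 + 3*C2 = -4. Solving gives C1 = 7/8, C2 = -3/25.

u = -7*sin(4*t)/200 - 3*exp(3*t)/25 + 7*exp(-4*t)/8 + 49*cos(4*t)/200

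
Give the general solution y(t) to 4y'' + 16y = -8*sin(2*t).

Divide through by 4: y'' + 4y = -2*sin(2*t).
Characteristic equation r² + 4 = 0 has discriminant (0)² - 4·(4) = -16 < 0, so r = ± 2i.
Hence y_h = C1*cos(2*t) + C2*sin(2*t).
Since ±2i are characteristic roots, multiply the trial by t. Try y_p = t*(A*cos(2*t) + B*sin(2*t)). Substituting and equating the coefficients of cos(2t) and sin(2t) gives A = 1/2, B = 0, so y_p = t*cos(2*t)/2.

y = C1*cos(2*t) + C2*sin(2*t) + t*cos(2*t)/2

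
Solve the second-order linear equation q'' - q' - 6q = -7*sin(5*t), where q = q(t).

Characteristic equation r² - r - 6 = 0 factors as (r + 2)(r - 3) = 0, so r = -2, 3.
Hence q_h = C1*exp(-2*t) + C2*exp(3*t).
Try q_p = A*cos(5*t) + B*sin(5*t). Substituting and equating the coefficients of cos(5t) and sin(5t) gives A = -35/986, B = 217/986, so q_p = -35*cos(5*t)/986 + 217*sin(5*t)/986.

q = -35*cos(5*t)/986 + 217*sin(5*t)/986 + C1*exp(-2*t) + C2*exp(3*t)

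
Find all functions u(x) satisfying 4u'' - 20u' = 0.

Divide through by 4: u'' - 5u' = 0.
Characteristic equation r² - 5r = 0 factors as (r - 5)r = 0, so r = 5, 0.
Hence u_h = C1*exp(5*x) + C2.

u = C2 + C1*exp(5*x)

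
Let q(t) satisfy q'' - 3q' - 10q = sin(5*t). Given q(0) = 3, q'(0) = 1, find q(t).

Characteristic equation r² - 3r - 10 = 0 factors as (r + 2)(r - 5) = 0, so r = -2, 5.
Hence q_h = C1*exp(-2*t) + C2*exp(5*t).
Try q_p = A*cos(5*t) + B*sin(5*t). Substituting and equating the coefficients of cos(5t) and sin(5t) gives A = 3/290, B = -7/290, so q_p = -7*sin(5*t)/290 + 3*cos(5*t)/290.
General solution: q = -7*sin(5*t)/290 + 3*cos(5*t)/290 + C1*exp(-2*t) + C2*exp(5*t).
Apply the initial conditions: q(0) = 3/290 + C1 + C2 = 3 and q'(0) = -7/58 - 2*C1 + 5*C2 = 1. Solving gives C1 = 401/203, C2 = 71/70.

q = -7*sin(5*t)/290 + 3*cos(5*t)/290 + 71*exp(5*t)/70 + 401*exp(-2*t)/203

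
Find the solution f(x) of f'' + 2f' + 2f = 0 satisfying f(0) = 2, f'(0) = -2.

Characteristic equation r² + 2r + 2 = 0 has discriminant (2)² - 4·(2) = -4 < 0, so r = -1 ± i.
Hence f_h = C1*cos(x)*exp(-x) + C2*exp(-x)*sin(x).
Apply the initial conditions: f(0) = C1 = 2 and f'(0) = C2 - C1 = -2. Solving gives C1 = 2, C2 = 0.

f = 2*cos(x)*exp(-x)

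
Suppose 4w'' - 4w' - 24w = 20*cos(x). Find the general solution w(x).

w = -7*cos(x)/10 - sin(x)/10 + C1*exp(-2*x) + C2*exp(3*x)

Divide through by 4: w'' - w' - 6w = 5*cos(x).
Characteristic equation r² - r - 6 = 0 factors as (r + 2)(r - 3) = 0, so r = -2, 3.
Hence w_h = C1*exp(-2*x) + C2*exp(3*x).
Try w_p = A*cos(x) + B*sin(x). Substituting and equating the coefficients of cos(x) and sin(x) gives A = -7/10, B = -1/10, so w_p = -7*cos(x)/10 - sin(x)/10.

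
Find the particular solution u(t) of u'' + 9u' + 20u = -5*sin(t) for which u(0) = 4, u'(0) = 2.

Characteristic equation r² + 9r + 20 = 0 factors as (r + 5)(r + 4) = 0, so r = -5, -4.
Hence u_h = C1*exp(-5*t) + C2*exp(-4*t).
Try u_p = A*cos(t) + B*sin(t). Substituting and equating the coefficients of cos(t) and sin(t) gives A = 45/442, B = -95/442, so u_p = -95*sin(t)/442 + 45*cos(t)/442.
General solution: u = -95*sin(t)/442 + 45*cos(t)/442 + C1*exp(-5*t) + C2*exp(-4*t).
Apply the initial conditions: u(0) = 45/442 + C1 + C2 = 4 and u'(0) = -95/442 - 5*C1 - 4*C2 = 2. Solving gives C1 = -463/26, C2 = 369/17.

u = -463*exp(-5*t)/26 - 95*sin(t)/442 + 45*cos(t)/442 + 369*exp(-4*t)/17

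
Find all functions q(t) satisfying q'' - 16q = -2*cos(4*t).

q = cos(4*t)/16 + C1*exp(4*t) + C2*exp(-4*t)

Characteristic equation r² - 16 = 0 factors as (r - 4)(r + 4) = 0, so r = 4, -4.
Hence q_h = C1*exp(4*t) + C2*exp(-4*t).
Try q_p = A*cos(4*t) + B*sin(4*t). Substituting and equating the coefficients of cos(4t) and sin(4t) gives A = 1/16, B = 0, so q_p = cos(4*t)/16.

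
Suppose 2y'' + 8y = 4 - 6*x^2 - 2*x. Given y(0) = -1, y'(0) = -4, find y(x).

y = 7/8 - 15*cos(2*x)/8 - 15*sin(2*x)/8 - 3*x**2/4 - x/4

Divide through by 2: y'' + 4y = 2 - x - 3*x^2.
Characteristic equation r² + 4 = 0 has discriminant (0)² - 4·(4) = -16 < 0, so r = ± 2i.
Hence y_h = C1*cos(2*x) + C2*sin(2*x).
For the particular solution try y_p = A0 + A1*x + A2*x^2. Substituting and matching coefficients of each power of x gives A0 = 7/8, A1 = -1/4, A2 = -3/4, so y_p = 7/8 - 3*x^2/4 - x/4.
General solution: y = 7/8 - 3*x^2/4 - x/4 + C1*cos(2*x) + C2*sin(2*x).
Apply the initial conditions: y(0) = 7/8 + C1 = -1 and y'(0) = -1/4 + 2*C2 = -4. Solving gives C1 = -15/8, C2 = -15/8.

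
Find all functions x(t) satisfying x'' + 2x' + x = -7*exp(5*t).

x = -7*exp(5*t)/36 + C1*exp(-t) + C2*t*exp(-t)

Characteristic equation r² + 2r + 1 = 0 has discriminant (2)² - 4·(1) = 0, so r = -1 is a repeated root.
Hence x_h = (C1 + C2*t)*exp(-t).
Try x_p = A*exp(5*t). Substituting into the equation and dividing by exp(5*t) gives A = -7/36, so x_p = -7*exp(5*t)/36.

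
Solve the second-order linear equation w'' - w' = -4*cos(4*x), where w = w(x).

w = C2 + sin(4*x)/17 + 4*cos(4*x)/17 + C1*exp(x)

Characteristic equation r² - r = 0 factors as (r - 1)r = 0, so r = 1, 0.
Hence w_h = C1*exp(x) + C2.
Try w_p = A*cos(4*x) + B*sin(4*x). Substituting and equating the coefficients of cos(4x) and sin(4x) gives A = 4/17, B = 1/17, so w_p = sin(4*x)/17 + 4*cos(4*x)/17.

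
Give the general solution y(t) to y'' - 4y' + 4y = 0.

y = C1*exp(2*t) + C2*t*exp(2*t)

Characteristic equation r² - 4r + 4 = 0 has discriminant (-4)² - 4·(4) = 0, so r = 2 is a repeated root.
Hence y_h = (C1 + C2*t)*exp(2*t).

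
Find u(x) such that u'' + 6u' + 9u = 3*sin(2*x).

u = -36*cos(2*x)/169 + 15*sin(2*x)/169 + C1*exp(-3*x) + C2*x*exp(-3*x)

Characteristic equation r² + 6r + 9 = 0 has discriminant (6)² - 4·(9) = 0, so r = -3 is a repeated root.
Hence u_h = (C1 + C2*x)*exp(-3*x).
Try u_p = A*cos(2*x) + B*sin(2*x). Substituting and equating the coefficients of cos(2x) and sin(2x) gives A = -36/169, B = 15/169, so u_p = -36*cos(2*x)/169 + 15*sin(2*x)/169.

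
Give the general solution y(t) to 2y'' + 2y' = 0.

Divide through by 2: y'' + y' = 0.
Characteristic equation r² + r = 0 factors as (r + 1)r = 0, so r = -1, 0.
Hence y_h = C1*exp(-t) + C2.

y = C2 + C1*exp(-t)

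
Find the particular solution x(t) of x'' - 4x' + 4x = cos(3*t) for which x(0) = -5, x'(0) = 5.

Characteristic equation r² - 4r + 4 = 0 has discriminant (-4)² - 4·(4) = 0, so r = 2 is a repeated root.
Hence x_h = (C1 + C2*t)*exp(2*t).
Try x_p = A*cos(3*t) + B*sin(3*t). Substituting and equating the coefficients of cos(3t) and sin(3t) gives A = -5/169, B = -12/169, so x_p = -12*sin(3*t)/169 - 5*cos(3*t)/169.
General solution: x = -12*sin(3*t)/169 - 5*cos(3*t)/169 + C1*exp(2*t) + C2*t*exp(2*t).
Apply the initial conditions: x(0) = -5/169 + C1 = -5 and x'(0) = -36/169 + C2 + 2*C1 = 5. Solving gives C1 = -840/169, C2 = 197/13.

x = -840*exp(2*t)/169 - 12*sin(3*t)/169 - 5*cos(3*t)/169 + 197*t*exp(2*t)/13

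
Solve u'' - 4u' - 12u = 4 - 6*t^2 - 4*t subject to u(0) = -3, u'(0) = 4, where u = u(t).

u = -1/4 + t**2/2 - 41*exp(-2*t)/16 - 3*exp(6*t)/16

Characteristic equation r² - 4r - 12 = 0 factors as (r + 2)(r - 6) = 0, so r = -2, 6.
Hence u_h = C1*exp(-2*t) + C2*exp(6*t).
For the particular solution try u_p = A0 + A1*t + A2*t^2. Substituting and matching coefficients of each power of t gives A0 = -1/4, A1 = 0, A2 = 1/2, so u_p = -1/4 + t^2/2.
General solution: u = -1/4 + t^2/2 + C1*exp(-2*t) + C2*exp(6*t).
Apply the initial conditions: u(0) = -1/4 + C1 + C2 = -3 and u'(0) = -2*C1 + 6*C2 = 4. Solving gives C1 = -41/16, C2 = -3/16.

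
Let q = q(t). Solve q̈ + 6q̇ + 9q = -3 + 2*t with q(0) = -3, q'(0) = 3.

Characteristic equation r² + 6r + 9 = 0 has discriminant (6)² - 4·(9) = 0, so r = -3 is a repeated root.
Hence q_h = (C1 + C2*t)*exp(-3*t).
For the particular solution try q_p = A0 + A1*t. Substituting and matching coefficients of each power of t gives A0 = -13/27, A1 = 2/9, so q_p = -13/27 + 2*t/9.
General solution: q = -13/27 + 2*t/9 + C1*exp(-3*t) + C2*t*exp(-3*t).
Apply the initial conditions: q(0) = -13/27 + C1 = -3 and q'(0) = 2/9 + C2 - 3*C1 = 3. Solving gives C1 = -68/27, C2 = -43/9.

q = -13/27 - 68*exp(-3*t)/27 + 2*t/9 - 43*t*exp(-3*t)/9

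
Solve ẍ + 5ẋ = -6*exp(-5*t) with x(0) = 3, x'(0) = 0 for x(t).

Characteristic equation r² + 5r = 0 factors as (r + 5)r = 0, so r = -5, 0.
Hence x_h = C1*exp(-5*t) + C2.
Since exp(-5*t) solves the homogeneous equation (r = -5 is a root of multiplicity 1), multiply the trial by t. Try x_p = A*t*exp(-5*t). Substituting into the equation and dividing by exp(-5*t) gives A = 6/5, so x_p = 6*t*exp(-5*t)/5.
General solution: x = C2 + C1*exp(-5*t) + 6*t*exp(-5*t)/5.
Apply the initial conditions: x(0) = C1 + C2 = 3 and x'(0) = 6/5 - 5*C1 = 0. Solving gives C1 = 6/25, C2 = 69/25.

x = 69/25 + 6*exp(-5*t)/25 + 6*t*exp(-5*t)/5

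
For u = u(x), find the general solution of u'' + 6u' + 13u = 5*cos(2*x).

u = cos(2*x)/5 + 4*sin(2*x)/15 + C1*cos(2*x)*exp(-3*x) + C2*exp(-3*x)*sin(2*x)

Characteristic equation r² + 6r + 13 = 0 has discriminant (6)² - 4·(13) = -16 < 0, so r = -3 ± 2i.
Hence u_h = C1*cos(2*x)*exp(-3*x) + C2*exp(-3*x)*sin(2*x).
Try u_p = A*cos(2*x) + B*sin(2*x). Substituting and equating the coefficients of cos(2x) and sin(2x) gives A = 1/5, B = 4/15, so u_p = cos(2*x)/5 + 4*sin(2*x)/15.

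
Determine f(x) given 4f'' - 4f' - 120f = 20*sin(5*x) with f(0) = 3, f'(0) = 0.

Divide through by 4: f'' - f' - 30f = 5*sin(5*x).
Characteristic equation r² - r - 30 = 0 factors as (r + 5)(r - 6) = 0, so r = -5, 6.
Hence f_h = C1*exp(-5*x) + C2*exp(6*x).
Try f_p = A*cos(5*x) + B*sin(5*x). Substituting and equating the coefficients of cos(5x) and sin(5x) gives A = 1/122, B = -11/122, so f_p = -11*sin(5*x)/122 + cos(5*x)/122.
General solution: f = -11*sin(5*x)/122 + cos(5*x)/122 + C1*exp(-5*x) + C2*exp(6*x).
Apply the initial conditions: f(0) = 1/122 + C1 + C2 = 3 and f'(0) = -55/122 - 5*C1 + 6*C2 = 0. Solving gives C1 = 35/22, C2 = 940/671.

f = -11*sin(5*x)/122 + cos(5*x)/122 + 35*exp(-5*x)/22 + 940*exp(6*x)/671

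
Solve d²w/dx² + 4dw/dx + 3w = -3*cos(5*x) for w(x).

Characteristic equation r² + 4r + 3 = 0 factors as (r + 3)(r + 1) = 0, so r = -3, -1.
Hence w_h = C1*exp(-3*x) + C2*exp(-x).
Try w_p = A*cos(5*x) + B*sin(5*x). Substituting and equating the coefficients of cos(5x) and sin(5x) gives A = 33/442, B = -15/221, so w_p = -15*sin(5*x)/221 + 33*cos(5*x)/442.

w = -15*sin(5*x)/221 + 33*cos(5*x)/442 + C1*exp(-3*x) + C2*exp(-x)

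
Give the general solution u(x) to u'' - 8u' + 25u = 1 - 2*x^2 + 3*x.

Characteristic equation r² - 8r + 25 = 0 has discriminant (-8)² - 4·(25) = -36 < 0, so r = 4 ± 3i.
Hence u_h = C1*cos(3*x)*exp(4*x) + C2*exp(4*x)*sin(3*x).
For the particular solution try u_p = A0 + A1*x + A2*x^2. Substituting and matching coefficients of each power of x gives A0 = 1069/15625, A1 = 43/625, A2 = -2/25, so u_p = 1069/15625 - 2*x^2/25 + 43*x/625.

u = 1069/15625 - 2*x**2/25 + 43*x/625 + C1*cos(3*x)*exp(4*x) + C2*exp(4*x)*sin(3*x)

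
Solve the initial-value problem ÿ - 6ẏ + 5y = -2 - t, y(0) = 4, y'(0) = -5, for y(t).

Characteristic equation r² - 6r + 5 = 0 factors as (r - 5)(r - 1) = 0, so r = 5, 1.
Hence y_h = C1*exp(5*t) + C2*exp(t).
For the particular solution try y_p = A0 + A1*t. Substituting and matching coefficients of each power of t gives A0 = -16/25, A1 = -1/5, so y_p = -16/25 - t/5.
General solution: y = -16/25 - t/5 + C1*exp(5*t) + C2*exp(t).
Apply the initial conditions: y(0) = -16/25 + C1 + C2 = 4 and y'(0) = -1/5 + C2 + 5*C1 = -5. Solving gives C1 = -59/25, C2 = 7.

y = -16/25 + 7*exp(t) - 59*exp(5*t)/25 - t/5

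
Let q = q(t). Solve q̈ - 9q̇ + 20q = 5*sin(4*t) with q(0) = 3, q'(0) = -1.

q = -513*exp(5*t)/41 + 5*sin(4*t)/328 + 45*cos(4*t)/328 + 123*exp(4*t)/8

Characteristic equation r² - 9r + 20 = 0 factors as (r - 5)(r - 4) = 0, so r = 5, 4.
Hence q_h = C1*exp(5*t) + C2*exp(4*t).
Try q_p = A*cos(4*t) + B*sin(4*t). Substituting and equating the coefficients of cos(4t) and sin(4t) gives A = 45/328, B = 5/328, so q_p = 5*sin(4*t)/328 + 45*cos(4*t)/328.
General solution: q = 5*sin(4*t)/328 + 45*cos(4*t)/328 + C1*exp(5*t) + C2*exp(4*t).
Apply the initial conditions: q(0) = 45/328 + C1 + C2 = 3 and q'(0) = 5/82 + 4*C2 + 5*C1 = -1. Solving gives C1 = -513/41, C2 = 123/8.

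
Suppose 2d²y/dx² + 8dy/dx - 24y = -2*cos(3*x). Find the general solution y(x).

y = -4*sin(3*x)/195 + 7*cos(3*x)/195 + C1*exp(2*x) + C2*exp(-6*x)

Divide through by 2: y'' + 4y' - 12y = -cos(3*x).
Characteristic equation r² + 4r - 12 = 0 factors as (r - 2)(r + 6) = 0, so r = 2, -6.
Hence y_h = C1*exp(2*x) + C2*exp(-6*x).
Try y_p = A*cos(3*x) + B*sin(3*x). Substituting and equating the coefficients of cos(3x) and sin(3x) gives A = 7/195, B = -4/195, so y_p = -4*sin(3*x)/195 + 7*cos(3*x)/195.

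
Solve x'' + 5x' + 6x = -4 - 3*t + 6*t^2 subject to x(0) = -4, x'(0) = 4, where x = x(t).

x = 29/36 + t**2 - 33*exp(-2*t)/4 - 13*t/6 + 31*exp(-3*t)/9

Characteristic equation r² + 5r + 6 = 0 factors as (r + 2)(r + 3) = 0, so r = -2, -3.
Hence x_h = C1*exp(-2*t) + C2*exp(-3*t).
For the particular solution try x_p = A0 + A1*t + A2*t^2. Substituting and matching coefficients of each power of t gives A0 = 29/36, A1 = -13/6, A2 = 1, so x_p = 29/36 + t^2 - 13*t/6.
General solution: x = 29/36 + t^2 - 13*t/6 + C1*exp(-2*t) + C2*exp(-3*t).
Apply the initial conditions: x(0) = 29/36 + C1 + C2 = -4 and x'(0) = -13/6 - 3*C2 - 2*C1 = 4. Solving gives C1 = -33/4, C2 = 31/9.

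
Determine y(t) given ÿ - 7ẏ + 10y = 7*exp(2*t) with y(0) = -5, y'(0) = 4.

Characteristic equation r² - 7r + 10 = 0 factors as (r - 5)(r - 2) = 0, so r = 5, 2.
Hence y_h = C1*exp(5*t) + C2*exp(2*t).
Since exp(2*t) solves the homogeneous equation (r = 2 is a root of multiplicity 1), multiply the trial by t. Try y_p = A*t*exp(2*t). Substituting into the equation and dividing by exp(2*t) gives A = -7/3, so y_p = -7*t*exp(2*t)/3.
General solution: y = C1*exp(5*t) + C2*exp(2*t) - 7*t*exp(2*t)/3.
Apply the initial conditions: y(0) = C1 + C2 = -5 and y'(0) = -7/3 + 2*C2 + 5*C1 = 4. Solving gives C1 = 49/9, C2 = -94/9.

y = -94*exp(2*t)/9 + 49*exp(5*t)/9 - 7*t*exp(2*t)/3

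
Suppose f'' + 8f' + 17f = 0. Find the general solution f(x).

f = C1*cos(x)*exp(-4*x) + C2*exp(-4*x)*sin(x)

Characteristic equation r² + 8r + 17 = 0 has discriminant (8)² - 4·(17) = -4 < 0, so r = -4 ± i.
Hence f_h = C1*cos(x)*exp(-4*x) + C2*exp(-4*x)*sin(x).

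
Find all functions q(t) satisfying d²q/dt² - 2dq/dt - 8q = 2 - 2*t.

q = -5/16 + t/4 + C1*exp(4*t) + C2*exp(-2*t)

Characteristic equation r² - 2r - 8 = 0 factors as (r - 4)(r + 2) = 0, so r = 4, -2.
Hence q_h = C1*exp(4*t) + C2*exp(-2*t).
For the particular solution try q_p = A0 + A1*t. Substituting and matching coefficients of each power of t gives A0 = -5/16, A1 = 1/4, so q_p = -5/16 + t/4.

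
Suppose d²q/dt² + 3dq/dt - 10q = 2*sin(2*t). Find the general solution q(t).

q = -7*sin(2*t)/58 - 3*cos(2*t)/58 + C1*exp(-5*t) + C2*exp(2*t)

Characteristic equation r² + 3r - 10 = 0 factors as (r + 5)(r - 2) = 0, so r = -5, 2.
Hence q_h = C1*exp(-5*t) + C2*exp(2*t).
Try q_p = A*cos(2*t) + B*sin(2*t). Substituting and equating the coefficients of cos(2t) and sin(2t) gives A = -3/58, B = -7/58, so q_p = -7*sin(2*t)/58 - 3*cos(2*t)/58.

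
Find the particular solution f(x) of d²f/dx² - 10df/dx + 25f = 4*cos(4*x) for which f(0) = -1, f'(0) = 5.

Characteristic equation r² - 10r + 25 = 0 has discriminant (-10)² - 4·(25) = 0, so r = 5 is a repeated root.
Hence f_h = (C1 + C2*x)*exp(5*x).
Try f_p = A*cos(4*x) + B*sin(4*x). Substituting and equating the coefficients of cos(4x) and sin(4x) gives A = 36/1681, B = -160/1681, so f_p = -160*sin(4*x)/1681 + 36*cos(4*x)/1681.
General solution: f = -160*sin(4*x)/1681 + 36*cos(4*x)/1681 + C1*exp(5*x) + C2*x*exp(5*x).
Apply the initial conditions: f(0) = 36/1681 + C1 = -1 and f'(0) = -640/1681 + C2 + 5*C1 = 5. Solving gives C1 = -1717/1681, C2 = 430/41.

f = -1717*exp(5*x)/1681 - 160*sin(4*x)/1681 + 36*cos(4*x)/1681 + 430*x*exp(5*x)/41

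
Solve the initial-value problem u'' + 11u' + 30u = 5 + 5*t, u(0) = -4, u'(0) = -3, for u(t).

Characteristic equation r² + 11r + 30 = 0 factors as (r + 6)(r + 5) = 0, so r = -6, -5.
Hence u_h = C1*exp(-6*t) + C2*exp(-5*t).
For the particular solution try u_p = A0 + A1*t. Substituting and matching coefficients of each power of t gives A0 = 19/180, A1 = 1/6, so u_p = 19/180 + t/6.
General solution: u = 19/180 + t/6 + C1*exp(-6*t) + C2*exp(-5*t).
Apply the initial conditions: u(0) = 19/180 + C1 + C2 = -4 and u'(0) = 1/6 - 6*C1 - 5*C2 = -3. Solving gives C1 = 853/36, C2 = -139/5.

u = 19/180 - 139*exp(-5*t)/5 + t/6 + 853*exp(-6*t)/36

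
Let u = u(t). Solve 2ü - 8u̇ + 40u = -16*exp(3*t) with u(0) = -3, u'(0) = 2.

u = -8*exp(3*t)/17 - 43*cos(4*t)*exp(2*t)/17 + 36*exp(2*t)*sin(4*t)/17

Divide through by 2: u'' - 4u' + 20u = -8*exp(3*t).
Characteristic equation r² - 4r + 20 = 0 has discriminant (-4)² - 4·(20) = -64 < 0, so r = 2 ± 4i.
Hence u_h = C1*cos(4*t)*exp(2*t) + C2*exp(2*t)*sin(4*t).
Try u_p = A*exp(3*t). Substituting into the equation and dividing by exp(3*t) gives A = -8/17, so u_p = -8*exp(3*t)/17.
General solution: u = -8*exp(3*t)/17 + C1*cos(4*t)*exp(2*t) + C2*exp(2*t)*sin(4*t).
Apply the initial conditions: u(0) = -8/17 + C1 = -3 and u'(0) = -24/17 + 2*C1 + 4*C2 = 2. Solving gives C1 = -43/17, C2 = 36/17.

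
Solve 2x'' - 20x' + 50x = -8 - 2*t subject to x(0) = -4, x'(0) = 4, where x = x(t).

x = -22/125 - 478*exp(5*t)/125 - t/25 + 579*t*exp(5*t)/25

Divide through by 2: x'' - 10x' + 25x = -4 - t.
Characteristic equation r² - 10r + 25 = 0 has discriminant (-10)² - 4·(25) = 0, so r = 5 is a repeated root.
Hence x_h = (C1 + C2*t)*exp(5*t).
For the particular solution try x_p = A0 + A1*t. Substituting and matching coefficients of each power of t gives A0 = -22/125, A1 = -1/25, so x_p = -22/125 - t/25.
General solution: x = -22/125 - t/25 + C1*exp(5*t) + C2*t*exp(5*t).
Apply the initial conditions: x(0) = -22/125 + C1 = -4 and x'(0) = -1/25 + C2 + 5*C1 = 4. Solving gives C1 = -478/125, C2 = 579/25.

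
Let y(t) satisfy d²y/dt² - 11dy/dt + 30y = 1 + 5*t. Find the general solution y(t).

y = 17/180 + t/6 + C1*exp(5*t) + C2*exp(6*t)

Characteristic equation r² - 11r + 30 = 0 factors as (r - 5)(r - 6) = 0, so r = 5, 6.
Hence y_h = C1*exp(5*t) + C2*exp(6*t).
For the particular solution try y_p = A0 + A1*t. Substituting and matching coefficients of each power of t gives A0 = 17/180, A1 = 1/6, so y_p = 17/180 + t/6.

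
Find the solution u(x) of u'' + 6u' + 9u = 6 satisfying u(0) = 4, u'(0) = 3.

Characteristic equation r² + 6r + 9 = 0 has discriminant (6)² - 4·(9) = 0, so r = -3 is a repeated root.
Hence u_h = (C1 + C2*x)*exp(-3*x).
For the particular solution try u_p = A0. Substituting and matching coefficients of each power of x gives A0 = 2/3, so u_p = 2/3.
General solution: u = 2/3 + C1*exp(-3*x) + C2*x*exp(-3*x).
Apply the initial conditions: u(0) = 2/3 + C1 = 4 and u'(0) = C2 - 3*C1 = 3. Solving gives C1 = 10/3, C2 = 13.

u = 2/3 + 10*exp(-3*x)/3 + 13*x*exp(-3*x)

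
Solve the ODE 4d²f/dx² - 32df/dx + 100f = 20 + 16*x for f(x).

f = 157/625 + 4*x/25 + C1*cos(3*x)*exp(4*x) + C2*exp(4*x)*sin(3*x)

Divide through by 4: f'' - 8f' + 25f = 5 + 4*x.
Characteristic equation r² - 8r + 25 = 0 has discriminant (-8)² - 4·(25) = -36 < 0, so r = 4 ± 3i.
Hence f_h = C1*cos(3*x)*exp(4*x) + C2*exp(4*x)*sin(3*x).
For the particular solution try f_p = A0 + A1*x. Substituting and matching coefficients of each power of x gives A0 = 157/625, A1 = 4/25, so f_p = 157/625 + 4*x/25.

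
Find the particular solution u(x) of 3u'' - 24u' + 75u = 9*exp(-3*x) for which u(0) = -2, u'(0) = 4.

u = 3*exp(-3*x)/58 - 119*cos(3*x)*exp(4*x)/58 + 239*exp(4*x)*sin(3*x)/58

Divide through by 3: u'' - 8u' + 25u = 3*exp(-3*x).
Characteristic equation r² - 8r + 25 = 0 has discriminant (-8)² - 4·(25) = -36 < 0, so r = 4 ± 3i.
Hence u_h = C1*cos(3*x)*exp(4*x) + C2*exp(4*x)*sin(3*x).
Try u_p = A*exp(-3*x). Substituting into the equation and dividing by exp(-3*x) gives A = 3/58, so u_p = 3*exp(-3*x)/58.
General solution: u = 3*exp(-3*x)/58 + C1*cos(3*x)*exp(4*x) + C2*exp(4*x)*sin(3*x).
Apply the initial conditions: u(0) = 3/58 + C1 = -2 and u'(0) = -9/58 + 3*C2 + 4*C1 = 4. Solving gives C1 = -119/58, C2 = 239/58.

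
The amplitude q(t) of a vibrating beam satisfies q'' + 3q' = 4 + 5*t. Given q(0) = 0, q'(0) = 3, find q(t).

q = 20/27 - 20*exp(-3*t)/27 + 5*t**2/6 + 7*t/9

Characteristic equation r² + 3r = 0 factors as (r + 3)r = 0, so r = -3, 0.
Hence q_h = C1*exp(-3*t) + C2.
Since 0 is a characteristic root (multiplicity 1), multiply the polynomial trial by t: try q_p = t*(A0 + A1*t). Substituting and matching coefficients of each power of t gives A0 = 7/9, A1 = 5/6, so q_p = 5*t^2/6 + 7*t/9.
General solution: q = C2 + 5*t^2/6 + 7*t/9 + C1*exp(-3*t).
Apply the initial conditions: q(0) = C1 + C2 = 0 and q'(0) = 7/9 - 3*C1 = 3. Solving gives C1 = -20/27, C2 = 20/27.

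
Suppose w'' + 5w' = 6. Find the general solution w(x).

Characteristic equation r² + 5r = 0 factors as (r + 5)r = 0, so r = -5, 0.
Hence w_h = C1*exp(-5*x) + C2.
Since 0 is a characteristic root (multiplicity 1), multiply the polynomial trial by x: try w_p = A0*x. Substituting and matching coefficients of each power of x gives A0 = 6/5, so w_p = 6*x/5.

w = C2 + 6*x/5 + C1*exp(-5*x)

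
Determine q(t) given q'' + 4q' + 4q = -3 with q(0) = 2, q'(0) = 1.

q = -3/4 + 11*exp(-2*t)/4 + 13*t*exp(-2*t)/2

Characteristic equation r² + 4r + 4 = 0 has discriminant (4)² - 4·(4) = 0, so r = -2 is a repeated root.
Hence q_h = (C1 + C2*t)*exp(-2*t).
For the particular solution try q_p = A0. Substituting and matching coefficients of each power of t gives A0 = -3/4, so q_p = -3/4.
General solution: q = -3/4 + C1*exp(-2*t) + C2*t*exp(-2*t).
Apply the initial conditions: q(0) = -3/4 + C1 = 2 and q'(0) = C2 - 2*C1 = 1. Solving gives C1 = 11/4, C2 = 13/2.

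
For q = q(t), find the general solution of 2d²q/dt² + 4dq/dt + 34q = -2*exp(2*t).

Divide through by 2: q'' + 2q' + 17q = -exp(2*t).
Characteristic equation r² + 2r + 17 = 0 has discriminant (2)² - 4·(17) = -64 < 0, so r = -1 ± 4i.
Hence q_h = C1*cos(4*t)*exp(-t) + C2*exp(-t)*sin(4*t).
Try q_p = A*exp(2*t). Substituting into the equation and dividing by exp(2*t) gives A = -1/25, so q_p = -exp(2*t)/25.

q = -exp(2*t)/25 + C1*cos(4*t)*exp(-t) + C2*exp(-t)*sin(4*t)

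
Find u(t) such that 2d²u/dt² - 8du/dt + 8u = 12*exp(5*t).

Divide through by 2: u'' - 4u' + 4u = 6*exp(5*t).
Characteristic equation r² - 4r + 4 = 0 has discriminant (-4)² - 4·(4) = 0, so r = 2 is a repeated root.
Hence u_h = (C1 + C2*t)*exp(2*t).
Try u_p = A*exp(5*t). Substituting into the equation and dividing by exp(5*t) gives A = 2/3, so u_p = 2*exp(5*t)/3.

u = 2*exp(5*t)/3 + C1*exp(2*t) + C2*t*exp(2*t)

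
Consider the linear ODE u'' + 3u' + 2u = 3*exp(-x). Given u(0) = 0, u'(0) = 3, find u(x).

Characteristic equation r² + 3r + 2 = 0 factors as (r + 1)(r + 2) = 0, so r = -1, -2.
Hence u_h = C1*exp(-x) + C2*exp(-2*x).
Since exp(-x) solves the homogeneous equation (r = -1 is a root of multiplicity 1), multiply the trial by x. Try u_p = A*x*exp(-x). Substituting into the equation and dividing by exp(-x) gives A = 3, so u_p = 3*x*exp(-x).
General solution: u = C1*exp(-x) + C2*exp(-2*x) + 3*x*exp(-x).
Apply the initial conditions: u(0) = C1 + C2 = 0 and u'(0) = 3 - C1 - 2*C2 = 3. Solving gives C1 = 0, C2 = 0.

u = 3*x*exp(-x)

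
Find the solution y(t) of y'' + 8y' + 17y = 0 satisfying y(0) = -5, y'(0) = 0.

Characteristic equation r² + 8r + 17 = 0 has discriminant (8)² - 4·(17) = -4 < 0, so r = -4 ± i.
Hence y_h = C1*cos(t)*exp(-4*t) + C2*exp(-4*t)*sin(t).
Apply the initial conditions: y(0) = C1 = -5 and y'(0) = C2 - 4*C1 = 0. Solving gives C1 = -5, C2 = -20.

y = -20*exp(-4*t)*sin(t) - 5*cos(t)*exp(-4*t)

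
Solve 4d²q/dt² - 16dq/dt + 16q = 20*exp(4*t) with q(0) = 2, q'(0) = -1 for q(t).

Divide through by 4: q'' - 4q' + 4q = 5*exp(4*t).
Characteristic equation r² - 4r + 4 = 0 has discriminant (-4)² - 4·(4) = 0, so r = 2 is a repeated root.
Hence q_h = (C1 + C2*t)*exp(2*t).
Try q_p = A*exp(4*t). Substituting into the equation and dividing by exp(4*t) gives A = 5/4, so q_p = 5*exp(4*t)/4.
General solution: q = 5*exp(4*t)/4 + C1*exp(2*t) + C2*t*exp(2*t).
Apply the initial conditions: q(0) = 5/4 + C1 = 2 and q'(0) = 5 + C2 + 2*C1 = -1. Solving gives C1 = 3/4, C2 = -15/2.

q = 3*exp(2*t)/4 + 5*exp(4*t)/4 - 15*t*exp(2*t)/2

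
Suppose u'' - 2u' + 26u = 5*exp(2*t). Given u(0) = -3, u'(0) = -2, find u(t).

Characteristic equation r² - 2r + 26 = 0 has discriminant (-2)² - 4·(26) = -100 < 0, so r = 1 ± 5i.
Hence u_h = C1*cos(5*t)*exp(t) + C2*exp(t)*sin(5*t).
Try u_p = A*exp(2*t). Substituting into the equation and dividing by exp(2*t) gives A = 5/26, so u_p = 5*exp(2*t)/26.
General solution: u = 5*exp(2*t)/26 + C1*cos(5*t)*exp(t) + C2*exp(t)*sin(5*t).
Apply the initial conditions: u(0) = 5/26 + C1 = -3 and u'(0) = 5/13 + C1 + 5*C2 = -2. Solving gives C1 = -83/26, C2 = 21/130.

u = 5*exp(2*t)/26 - 83*cos(5*t)*exp(t)/26 + 21*exp(t)*sin(5*t)/130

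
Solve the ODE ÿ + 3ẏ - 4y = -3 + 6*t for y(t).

Characteristic equation r² + 3r - 4 = 0 factors as (r - 1)(r + 4) = 0, so r = 1, -4.
Hence y_h = C1*exp(t) + C2*exp(-4*t).
For the particular solution try y_p = A0 + A1*t. Substituting and matching coefficients of each power of t gives A0 = -3/8, A1 = -3/2, so y_p = -3/8 - 3*t/2.

y = -3/8 - 3*t/2 + C1*exp(t) + C2*exp(-4*t)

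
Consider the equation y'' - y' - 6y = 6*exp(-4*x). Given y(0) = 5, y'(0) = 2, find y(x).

y = 2*exp(-2*x) + 3*exp(-4*x)/7 + 18*exp(3*x)/7

Characteristic equation r² - r - 6 = 0 factors as (r + 2)(r - 3) = 0, so r = -2, 3.
Hence y_h = C1*exp(-2*x) + C2*exp(3*x).
Try y_p = A*exp(-4*x). Substituting into the equation and dividing by exp(-4*x) gives A = 3/7, so y_p = 3*exp(-4*x)/7.
General solution: y = 3*exp(-4*x)/7 + C1*exp(-2*x) + C2*exp(3*x).
Apply the initial conditions: y(0) = 3/7 + C1 + C2 = 5 and y'(0) = -12/7 - 2*C1 + 3*C2 = 2. Solving gives C1 = 2, C2 = 18/7.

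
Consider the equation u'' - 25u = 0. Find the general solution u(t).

Characteristic equation r² - 25 = 0 factors as (r - 5)(r + 5) = 0, so r = 5, -5.
Hence u_h = C1*exp(5*t) + C2*exp(-5*t).

u = C1*exp(5*t) + C2*exp(-5*t)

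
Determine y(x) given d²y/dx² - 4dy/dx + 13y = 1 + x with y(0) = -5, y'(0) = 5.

y = 17/169 + x/13 - 862*cos(3*x)*exp(2*x)/169 + 852*exp(2*x)*sin(3*x)/169

Characteristic equation r² - 4r + 13 = 0 has discriminant (-4)² - 4·(13) = -36 < 0, so r = 2 ± 3i.
Hence y_h = C1*cos(3*x)*exp(2*x) + C2*exp(2*x)*sin(3*x).
For the particular solution try y_p = A0 + A1*x. Substituting and matching coefficients of each power of x gives A0 = 17/169, A1 = 1/13, so y_p = 17/169 + x/13.
General solution: y = 17/169 + x/13 + C1*cos(3*x)*exp(2*x) + C2*exp(2*x)*sin(3*x).
Apply the initial conditions: y(0) = 17/169 + C1 = -5 and y'(0) = 1/13 + 2*C1 + 3*C2 = 5. Solving gives C1 = -862/169, C2 = 852/169.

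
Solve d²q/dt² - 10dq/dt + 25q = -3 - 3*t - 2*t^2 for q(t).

Characteristic equation r² - 10r + 25 = 0 has discriminant (-10)² - 4·(25) = 0, so r = 5 is a repeated root.
Hence q_h = (C1 + C2*t)*exp(5*t).
For the particular solution try q_p = A0 + A1*t + A2*t^2. Substituting and matching coefficients of each power of t gives A0 = -117/625, A1 = -23/125, A2 = -2/25, so q_p = -117/625 - 23*t/125 - 2*t^2/25.

q = -117/625 - 23*t/125 - 2*t**2/25 + C1*exp(5*t) + C2*t*exp(5*t)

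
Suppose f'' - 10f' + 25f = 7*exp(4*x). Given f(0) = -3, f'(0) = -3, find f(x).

Characteristic equation r² - 10r + 25 = 0 has discriminant (-10)² - 4·(25) = 0, so r = 5 is a repeated root.
Hence f_h = (C1 + C2*x)*exp(5*x).
Try f_p = A*exp(4*x). Substituting into the equation and dividing by exp(4*x) gives A = 7, so f_p = 7*exp(4*x).
General solution: f = 7*exp(4*x) + C1*exp(5*x) + C2*x*exp(5*x).
Apply the initial conditions: f(0) = 7 + C1 = -3 and f'(0) = 28 + C2 + 5*C1 = -3. Solving gives C1 = -10, C2 = 19.

f = -10*exp(5*x) + 7*exp(4*x) + 19*x*exp(5*x)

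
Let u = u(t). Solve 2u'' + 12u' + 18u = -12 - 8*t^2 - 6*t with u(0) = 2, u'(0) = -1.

Divide through by 2: u'' + 6u' + 9u = -6 - 4*t^2 - 3*t.
Characteristic equation r² + 6r + 9 = 0 has discriminant (6)² - 4·(9) = 0, so r = -3 is a repeated root.
Hence u_h = (C1 + C2*t)*exp(-3*t).
For the particular solution try u_p = A0 + A1*t + A2*t^2. Substituting and matching coefficients of each power of t gives A0 = -20/27, A1 = 7/27, A2 = -4/9, so u_p = -20/27 - 4*t^2/9 + 7*t/27.
General solution: u = -20/27 - 4*t^2/9 + 7*t/27 + C1*exp(-3*t) + C2*t*exp(-3*t).
Apply the initial conditions: u(0) = -20/27 + C1 = 2 and u'(0) = 7/27 + C2 - 3*C1 = -1. Solving gives C1 = 74/27, C2 = 188/27.

u = -20/27 - 4*t**2/9 + 7*t/27 + 74*exp(-3*t)/27 + 188*t*exp(-3*t)/27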